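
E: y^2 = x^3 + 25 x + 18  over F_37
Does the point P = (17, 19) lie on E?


Check whether y^2 = x^3 + 25 x + 18 (mod 37) for (x, y) = (17, 19).
LHS: y^2 = 19^2 mod 37 = 28
RHS: x^3 + 25 x + 18 = 17^3 + 25*17 + 18 mod 37 = 28
LHS = RHS

Yes, on the curve


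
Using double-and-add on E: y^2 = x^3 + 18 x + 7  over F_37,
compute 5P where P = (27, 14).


k = 5 = 101_2 (binary, LSB first: 101)
Double-and-add from P = (27, 14):
  bit 0 = 1: acc = O + (27, 14) = (27, 14)
  bit 1 = 0: acc unchanged = (27, 14)
  bit 2 = 1: acc = (27, 14) + (8, 16) = (18, 24)

5P = (18, 24)


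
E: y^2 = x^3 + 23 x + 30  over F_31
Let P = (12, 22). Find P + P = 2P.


Doubling: s = (3 x1^2 + a) / (2 y1)
s = (3*12^2 + 23) / (2*22) mod 31 = 4
x3 = s^2 - 2 x1 mod 31 = 4^2 - 2*12 = 23
y3 = s (x1 - x3) - y1 mod 31 = 4 * (12 - 23) - 22 = 27

2P = (23, 27)


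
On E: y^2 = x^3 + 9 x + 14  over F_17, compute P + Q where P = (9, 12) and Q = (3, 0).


P != Q, so use the chord formula.
s = (y2 - y1) / (x2 - x1) = (5) / (11) mod 17 = 2
x3 = s^2 - x1 - x2 mod 17 = 2^2 - 9 - 3 = 9
y3 = s (x1 - x3) - y1 mod 17 = 2 * (9 - 9) - 12 = 5

P + Q = (9, 5)


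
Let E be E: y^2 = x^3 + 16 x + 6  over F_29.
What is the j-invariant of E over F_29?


Delta = -16(4 a^3 + 27 b^2) mod 29 = 8
-1728 * (4 a)^3 = -1728 * (4*16)^3 mod 29 = 11
j = 11 * 8^(-1) mod 29 = 5

j = 5 (mod 29)


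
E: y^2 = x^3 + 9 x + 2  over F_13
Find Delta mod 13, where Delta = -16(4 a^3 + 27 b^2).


4 a^3 + 27 b^2 = 4*9^3 + 27*2^2 = 2916 + 108 = 3024
Delta = -16 * (3024) = -48384
Delta mod 13 = 2

Delta = 2 (mod 13)


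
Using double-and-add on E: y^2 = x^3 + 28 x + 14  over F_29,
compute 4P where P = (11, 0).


k = 4 = 100_2 (binary, LSB first: 001)
Double-and-add from P = (11, 0):
  bit 0 = 0: acc unchanged = O
  bit 1 = 0: acc unchanged = O
  bit 2 = 1: acc = O + O = O

4P = O


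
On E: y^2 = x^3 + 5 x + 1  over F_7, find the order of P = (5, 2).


Compute successive multiples of P until we hit O:
  1P = (5, 2)
  2P = (5, 5)
  3P = O

ord(P) = 3


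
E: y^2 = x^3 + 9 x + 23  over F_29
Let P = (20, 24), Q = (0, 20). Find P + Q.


P != Q, so use the chord formula.
s = (y2 - y1) / (x2 - x1) = (25) / (9) mod 29 = 6
x3 = s^2 - x1 - x2 mod 29 = 6^2 - 20 - 0 = 16
y3 = s (x1 - x3) - y1 mod 29 = 6 * (20 - 16) - 24 = 0

P + Q = (16, 0)


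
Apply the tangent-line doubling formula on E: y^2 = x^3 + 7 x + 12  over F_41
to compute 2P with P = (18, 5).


Doubling: s = (3 x1^2 + a) / (2 y1)
s = (3*18^2 + 7) / (2*5) mod 41 = 20
x3 = s^2 - 2 x1 mod 41 = 20^2 - 2*18 = 36
y3 = s (x1 - x3) - y1 mod 41 = 20 * (18 - 36) - 5 = 4

2P = (36, 4)


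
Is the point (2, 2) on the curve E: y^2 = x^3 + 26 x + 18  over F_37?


Check whether y^2 = x^3 + 26 x + 18 (mod 37) for (x, y) = (2, 2).
LHS: y^2 = 2^2 mod 37 = 4
RHS: x^3 + 26 x + 18 = 2^3 + 26*2 + 18 mod 37 = 4
LHS = RHS

Yes, on the curve


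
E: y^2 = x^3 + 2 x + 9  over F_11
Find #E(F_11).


For each x in F_11, count y with y^2 = x^3 + 2 x + 9 mod 11:
  x = 0: RHS = 9, y in [3, 8]  -> 2 point(s)
  x = 1: RHS = 1, y in [1, 10]  -> 2 point(s)
  x = 3: RHS = 9, y in [3, 8]  -> 2 point(s)
  x = 4: RHS = 4, y in [2, 9]  -> 2 point(s)
  x = 5: RHS = 1, y in [1, 10]  -> 2 point(s)
  x = 7: RHS = 3, y in [5, 6]  -> 2 point(s)
  x = 8: RHS = 9, y in [3, 8]  -> 2 point(s)
Affine points: 14. Add the point at infinity: total = 15.

#E(F_11) = 15


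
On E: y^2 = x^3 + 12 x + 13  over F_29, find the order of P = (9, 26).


Compute successive multiples of P until we hit O:
  1P = (9, 26)
  2P = (12, 0)
  3P = (9, 3)
  4P = O

ord(P) = 4


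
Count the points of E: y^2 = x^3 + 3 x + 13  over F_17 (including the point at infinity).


For each x in F_17, count y with y^2 = x^3 + 3 x + 13 mod 17:
  x = 0: RHS = 13, y in [8, 9]  -> 2 point(s)
  x = 1: RHS = 0, y in [0]  -> 1 point(s)
  x = 3: RHS = 15, y in [7, 10]  -> 2 point(s)
  x = 4: RHS = 4, y in [2, 15]  -> 2 point(s)
  x = 5: RHS = 0, y in [0]  -> 1 point(s)
  x = 6: RHS = 9, y in [3, 14]  -> 2 point(s)
  x = 9: RHS = 4, y in [2, 15]  -> 2 point(s)
  x = 11: RHS = 0, y in [0]  -> 1 point(s)
  x = 12: RHS = 9, y in [3, 14]  -> 2 point(s)
  x = 15: RHS = 16, y in [4, 13]  -> 2 point(s)
  x = 16: RHS = 9, y in [3, 14]  -> 2 point(s)
Affine points: 19. Add the point at infinity: total = 20.

#E(F_17) = 20


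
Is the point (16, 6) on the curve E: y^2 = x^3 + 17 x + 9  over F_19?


Check whether y^2 = x^3 + 17 x + 9 (mod 19) for (x, y) = (16, 6).
LHS: y^2 = 6^2 mod 19 = 17
RHS: x^3 + 17 x + 9 = 16^3 + 17*16 + 9 mod 19 = 7
LHS != RHS

No, not on the curve


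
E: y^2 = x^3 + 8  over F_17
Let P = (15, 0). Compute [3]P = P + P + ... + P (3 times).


k = 3 = 11_2 (binary, LSB first: 11)
Double-and-add from P = (15, 0):
  bit 0 = 1: acc = O + (15, 0) = (15, 0)
  bit 1 = 1: acc = (15, 0) + O = (15, 0)

3P = (15, 0)


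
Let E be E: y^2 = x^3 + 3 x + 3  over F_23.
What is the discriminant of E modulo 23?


4 a^3 + 27 b^2 = 4*3^3 + 27*3^2 = 108 + 243 = 351
Delta = -16 * (351) = -5616
Delta mod 23 = 19

Delta = 19 (mod 23)


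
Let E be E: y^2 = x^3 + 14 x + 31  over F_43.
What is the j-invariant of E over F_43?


Delta = -16(4 a^3 + 27 b^2) mod 43 = 9
-1728 * (4 a)^3 = -1728 * (4*14)^3 mod 43 = 11
j = 11 * 9^(-1) mod 43 = 6

j = 6 (mod 43)


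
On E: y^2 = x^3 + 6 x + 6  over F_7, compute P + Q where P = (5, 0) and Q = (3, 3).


P != Q, so use the chord formula.
s = (y2 - y1) / (x2 - x1) = (3) / (5) mod 7 = 2
x3 = s^2 - x1 - x2 mod 7 = 2^2 - 5 - 3 = 3
y3 = s (x1 - x3) - y1 mod 7 = 2 * (5 - 3) - 0 = 4

P + Q = (3, 4)


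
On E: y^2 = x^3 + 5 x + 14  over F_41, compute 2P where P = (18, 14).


Doubling: s = (3 x1^2 + a) / (2 y1)
s = (3*18^2 + 5) / (2*14) mod 41 = 10
x3 = s^2 - 2 x1 mod 41 = 10^2 - 2*18 = 23
y3 = s (x1 - x3) - y1 mod 41 = 10 * (18 - 23) - 14 = 18

2P = (23, 18)


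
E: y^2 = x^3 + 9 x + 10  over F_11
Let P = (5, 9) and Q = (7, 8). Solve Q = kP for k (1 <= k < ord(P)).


Enumerate multiples of P until we hit Q = (7, 8):
  1P = (5, 9)
  2P = (2, 5)
  3P = (7, 3)
  4P = (8, 0)
  5P = (7, 8)
Match found at i = 5.

k = 5


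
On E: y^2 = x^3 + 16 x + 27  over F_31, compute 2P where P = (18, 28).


k = 2 = 10_2 (binary, LSB first: 01)
Double-and-add from P = (18, 28):
  bit 0 = 0: acc unchanged = O
  bit 1 = 1: acc = O + (23, 10) = (23, 10)

2P = (23, 10)


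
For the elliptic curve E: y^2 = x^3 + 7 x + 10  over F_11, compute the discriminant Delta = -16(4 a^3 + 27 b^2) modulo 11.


4 a^3 + 27 b^2 = 4*7^3 + 27*10^2 = 1372 + 2700 = 4072
Delta = -16 * (4072) = -65152
Delta mod 11 = 1

Delta = 1 (mod 11)


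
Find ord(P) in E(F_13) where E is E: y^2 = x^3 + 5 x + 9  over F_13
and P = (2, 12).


Compute successive multiples of P until we hit O:
  1P = (2, 12)
  2P = (0, 10)
  3P = (12, 4)
  4P = (9, 4)
  5P = (11, 2)
  6P = (3, 5)
  7P = (5, 9)
  8P = (7, 6)
  ... (continuing to 17P)
  17P = O

ord(P) = 17


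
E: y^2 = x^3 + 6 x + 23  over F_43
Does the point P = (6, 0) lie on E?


Check whether y^2 = x^3 + 6 x + 23 (mod 43) for (x, y) = (6, 0).
LHS: y^2 = 0^2 mod 43 = 0
RHS: x^3 + 6 x + 23 = 6^3 + 6*6 + 23 mod 43 = 17
LHS != RHS

No, not on the curve


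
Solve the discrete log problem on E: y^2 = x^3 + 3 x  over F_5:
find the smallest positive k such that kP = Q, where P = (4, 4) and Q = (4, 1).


Enumerate multiples of P until we hit Q = (4, 1):
  1P = (4, 4)
  2P = (1, 2)
  3P = (1, 3)
  4P = (4, 1)
Match found at i = 4.

k = 4


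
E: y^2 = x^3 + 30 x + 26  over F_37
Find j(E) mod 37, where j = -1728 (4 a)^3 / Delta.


Delta = -16(4 a^3 + 27 b^2) mod 37 = 20
-1728 * (4 a)^3 = -1728 * (4*30)^3 mod 37 = 27
j = 27 * 20^(-1) mod 37 = 18

j = 18 (mod 37)


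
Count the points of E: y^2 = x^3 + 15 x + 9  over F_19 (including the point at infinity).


For each x in F_19, count y with y^2 = x^3 + 15 x + 9 mod 19:
  x = 0: RHS = 9, y in [3, 16]  -> 2 point(s)
  x = 1: RHS = 6, y in [5, 14]  -> 2 point(s)
  x = 2: RHS = 9, y in [3, 16]  -> 2 point(s)
  x = 3: RHS = 5, y in [9, 10]  -> 2 point(s)
  x = 4: RHS = 0, y in [0]  -> 1 point(s)
  x = 5: RHS = 0, y in [0]  -> 1 point(s)
  x = 6: RHS = 11, y in [7, 12]  -> 2 point(s)
  x = 7: RHS = 1, y in [1, 18]  -> 2 point(s)
  x = 10: RHS = 0, y in [0]  -> 1 point(s)
  x = 11: RHS = 4, y in [2, 17]  -> 2 point(s)
  x = 12: RHS = 17, y in [6, 13]  -> 2 point(s)
  x = 13: RHS = 7, y in [8, 11]  -> 2 point(s)
  x = 17: RHS = 9, y in [3, 16]  -> 2 point(s)
Affine points: 23. Add the point at infinity: total = 24.

#E(F_19) = 24


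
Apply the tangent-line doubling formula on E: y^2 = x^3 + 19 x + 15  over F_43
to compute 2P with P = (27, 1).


Doubling: s = (3 x1^2 + a) / (2 y1)
s = (3*27^2 + 19) / (2*1) mod 43 = 28
x3 = s^2 - 2 x1 mod 43 = 28^2 - 2*27 = 42
y3 = s (x1 - x3) - y1 mod 43 = 28 * (27 - 42) - 1 = 9

2P = (42, 9)


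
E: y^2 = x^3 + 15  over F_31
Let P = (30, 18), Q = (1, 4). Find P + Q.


P != Q, so use the chord formula.
s = (y2 - y1) / (x2 - x1) = (17) / (2) mod 31 = 24
x3 = s^2 - x1 - x2 mod 31 = 24^2 - 30 - 1 = 18
y3 = s (x1 - x3) - y1 mod 31 = 24 * (30 - 18) - 18 = 22

P + Q = (18, 22)


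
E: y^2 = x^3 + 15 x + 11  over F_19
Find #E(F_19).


For each x in F_19, count y with y^2 = x^3 + 15 x + 11 mod 19:
  x = 0: RHS = 11, y in [7, 12]  -> 2 point(s)
  x = 2: RHS = 11, y in [7, 12]  -> 2 point(s)
  x = 3: RHS = 7, y in [8, 11]  -> 2 point(s)
  x = 8: RHS = 16, y in [4, 15]  -> 2 point(s)
  x = 9: RHS = 1, y in [1, 18]  -> 2 point(s)
  x = 11: RHS = 6, y in [5, 14]  -> 2 point(s)
  x = 12: RHS = 0, y in [0]  -> 1 point(s)
  x = 13: RHS = 9, y in [3, 16]  -> 2 point(s)
  x = 14: RHS = 1, y in [1, 18]  -> 2 point(s)
  x = 15: RHS = 1, y in [1, 18]  -> 2 point(s)
  x = 17: RHS = 11, y in [7, 12]  -> 2 point(s)
Affine points: 21. Add the point at infinity: total = 22.

#E(F_19) = 22


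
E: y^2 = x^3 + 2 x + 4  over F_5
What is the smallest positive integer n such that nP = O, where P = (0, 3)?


Compute successive multiples of P until we hit O:
  1P = (0, 3)
  2P = (4, 4)
  3P = (2, 4)
  4P = (2, 1)
  5P = (4, 1)
  6P = (0, 2)
  7P = O

ord(P) = 7


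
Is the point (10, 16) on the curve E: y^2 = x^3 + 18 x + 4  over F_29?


Check whether y^2 = x^3 + 18 x + 4 (mod 29) for (x, y) = (10, 16).
LHS: y^2 = 16^2 mod 29 = 24
RHS: x^3 + 18 x + 4 = 10^3 + 18*10 + 4 mod 29 = 24
LHS = RHS

Yes, on the curve


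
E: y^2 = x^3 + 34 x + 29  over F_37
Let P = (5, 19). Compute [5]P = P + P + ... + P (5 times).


k = 5 = 101_2 (binary, LSB first: 101)
Double-and-add from P = (5, 19):
  bit 0 = 1: acc = O + (5, 19) = (5, 19)
  bit 1 = 0: acc unchanged = (5, 19)
  bit 2 = 1: acc = (5, 19) + (1, 8) = (27, 13)

5P = (27, 13)


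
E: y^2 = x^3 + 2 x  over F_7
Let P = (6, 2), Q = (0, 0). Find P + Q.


P != Q, so use the chord formula.
s = (y2 - y1) / (x2 - x1) = (5) / (1) mod 7 = 5
x3 = s^2 - x1 - x2 mod 7 = 5^2 - 6 - 0 = 5
y3 = s (x1 - x3) - y1 mod 7 = 5 * (6 - 5) - 2 = 3

P + Q = (5, 3)


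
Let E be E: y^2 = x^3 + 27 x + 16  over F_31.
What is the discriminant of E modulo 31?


4 a^3 + 27 b^2 = 4*27^3 + 27*16^2 = 78732 + 6912 = 85644
Delta = -16 * (85644) = -1370304
Delta mod 31 = 20

Delta = 20 (mod 31)


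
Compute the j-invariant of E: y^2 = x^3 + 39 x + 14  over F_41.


Delta = -16(4 a^3 + 27 b^2) mod 41 = 13
-1728 * (4 a)^3 = -1728 * (4*39)^3 mod 41 = 38
j = 38 * 13^(-1) mod 41 = 25

j = 25 (mod 41)


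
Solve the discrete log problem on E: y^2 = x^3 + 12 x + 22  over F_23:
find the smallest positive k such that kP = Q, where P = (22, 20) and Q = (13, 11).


Enumerate multiples of P until we hit Q = (13, 11):
  1P = (22, 20)
  2P = (14, 6)
  3P = (3, 19)
  4P = (11, 6)
  5P = (15, 14)
  6P = (21, 17)
  7P = (12, 10)
  8P = (13, 12)
  9P = (1, 14)
  10P = (9, 10)
  11P = (16, 20)
  12P = (8, 3)
  13P = (19, 5)
  14P = (7, 9)
  15P = (2, 10)
  16P = (5, 0)
  17P = (2, 13)
  18P = (7, 14)
  19P = (19, 18)
  20P = (8, 20)
  21P = (16, 3)
  22P = (9, 13)
  23P = (1, 9)
  24P = (13, 11)
Match found at i = 24.

k = 24


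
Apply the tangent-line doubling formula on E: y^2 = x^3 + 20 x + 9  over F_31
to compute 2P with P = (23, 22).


Doubling: s = (3 x1^2 + a) / (2 y1)
s = (3*23^2 + 20) / (2*22) mod 31 = 2
x3 = s^2 - 2 x1 mod 31 = 2^2 - 2*23 = 20
y3 = s (x1 - x3) - y1 mod 31 = 2 * (23 - 20) - 22 = 15

2P = (20, 15)


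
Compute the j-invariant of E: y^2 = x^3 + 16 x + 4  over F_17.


Delta = -16(4 a^3 + 27 b^2) mod 17 = 3
-1728 * (4 a)^3 = -1728 * (4*16)^3 mod 17 = 7
j = 7 * 3^(-1) mod 17 = 8

j = 8 (mod 17)


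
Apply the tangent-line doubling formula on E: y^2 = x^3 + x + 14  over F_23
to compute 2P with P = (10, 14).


Doubling: s = (3 x1^2 + a) / (2 y1)
s = (3*10^2 + 1) / (2*14) mod 23 = 5
x3 = s^2 - 2 x1 mod 23 = 5^2 - 2*10 = 5
y3 = s (x1 - x3) - y1 mod 23 = 5 * (10 - 5) - 14 = 11

2P = (5, 11)


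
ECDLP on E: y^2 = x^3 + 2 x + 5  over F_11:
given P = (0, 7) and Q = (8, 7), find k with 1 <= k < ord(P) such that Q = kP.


Enumerate multiples of P until we hit Q = (8, 7):
  1P = (0, 7)
  2P = (9, 9)
  3P = (3, 7)
  4P = (8, 4)
  5P = (4, 0)
  6P = (8, 7)
Match found at i = 6.

k = 6


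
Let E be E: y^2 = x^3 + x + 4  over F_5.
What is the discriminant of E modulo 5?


4 a^3 + 27 b^2 = 4*1^3 + 27*4^2 = 4 + 432 = 436
Delta = -16 * (436) = -6976
Delta mod 5 = 4

Delta = 4 (mod 5)


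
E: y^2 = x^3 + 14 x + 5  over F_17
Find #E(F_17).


For each x in F_17, count y with y^2 = x^3 + 14 x + 5 mod 17:
  x = 5: RHS = 13, y in [8, 9]  -> 2 point(s)
  x = 6: RHS = 16, y in [4, 13]  -> 2 point(s)
  x = 7: RHS = 4, y in [2, 15]  -> 2 point(s)
  x = 8: RHS = 0, y in [0]  -> 1 point(s)
  x = 13: RHS = 4, y in [2, 15]  -> 2 point(s)
  x = 14: RHS = 4, y in [2, 15]  -> 2 point(s)
Affine points: 11. Add the point at infinity: total = 12.

#E(F_17) = 12


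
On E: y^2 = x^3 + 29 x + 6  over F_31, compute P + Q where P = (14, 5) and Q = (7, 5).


P != Q, so use the chord formula.
s = (y2 - y1) / (x2 - x1) = (0) / (24) mod 31 = 0
x3 = s^2 - x1 - x2 mod 31 = 0^2 - 14 - 7 = 10
y3 = s (x1 - x3) - y1 mod 31 = 0 * (14 - 10) - 5 = 26

P + Q = (10, 26)


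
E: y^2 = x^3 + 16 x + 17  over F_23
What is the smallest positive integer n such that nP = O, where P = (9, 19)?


Compute successive multiples of P until we hit O:
  1P = (9, 19)
  2P = (7, 14)
  3P = (19, 2)
  4P = (11, 12)
  5P = (21, 0)
  6P = (11, 11)
  7P = (19, 21)
  8P = (7, 9)
  ... (continuing to 10P)
  10P = O

ord(P) = 10


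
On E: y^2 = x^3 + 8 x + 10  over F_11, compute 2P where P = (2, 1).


k = 2 = 10_2 (binary, LSB first: 01)
Double-and-add from P = (2, 1):
  bit 0 = 0: acc unchanged = O
  bit 1 = 1: acc = O + (8, 5) = (8, 5)

2P = (8, 5)


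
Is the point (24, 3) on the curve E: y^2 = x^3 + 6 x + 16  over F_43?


Check whether y^2 = x^3 + 6 x + 16 (mod 43) for (x, y) = (24, 3).
LHS: y^2 = 3^2 mod 43 = 9
RHS: x^3 + 6 x + 16 = 24^3 + 6*24 + 16 mod 43 = 9
LHS = RHS

Yes, on the curve


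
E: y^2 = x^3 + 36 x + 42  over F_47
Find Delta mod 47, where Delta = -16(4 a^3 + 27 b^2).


4 a^3 + 27 b^2 = 4*36^3 + 27*42^2 = 186624 + 47628 = 234252
Delta = -16 * (234252) = -3748032
Delta mod 47 = 30

Delta = 30 (mod 47)


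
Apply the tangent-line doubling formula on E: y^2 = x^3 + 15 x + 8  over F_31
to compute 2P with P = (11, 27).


Doubling: s = (3 x1^2 + a) / (2 y1)
s = (3*11^2 + 15) / (2*27) mod 31 = 7
x3 = s^2 - 2 x1 mod 31 = 7^2 - 2*11 = 27
y3 = s (x1 - x3) - y1 mod 31 = 7 * (11 - 27) - 27 = 16

2P = (27, 16)


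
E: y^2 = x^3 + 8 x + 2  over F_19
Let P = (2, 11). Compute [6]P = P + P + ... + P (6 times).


k = 6 = 110_2 (binary, LSB first: 011)
Double-and-add from P = (2, 11):
  bit 0 = 0: acc unchanged = O
  bit 1 = 1: acc = O + (13, 17) = (13, 17)
  bit 2 = 1: acc = (13, 17) + (17, 4) = (15, 18)

6P = (15, 18)


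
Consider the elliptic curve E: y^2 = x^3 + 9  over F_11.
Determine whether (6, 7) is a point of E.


Check whether y^2 = x^3 + 0 x + 9 (mod 11) for (x, y) = (6, 7).
LHS: y^2 = 7^2 mod 11 = 5
RHS: x^3 + 0 x + 9 = 6^3 + 0*6 + 9 mod 11 = 5
LHS = RHS

Yes, on the curve


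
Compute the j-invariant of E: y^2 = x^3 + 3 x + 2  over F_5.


Delta = -16(4 a^3 + 27 b^2) mod 5 = 4
-1728 * (4 a)^3 = -1728 * (4*3)^3 mod 5 = 1
j = 1 * 4^(-1) mod 5 = 4

j = 4 (mod 5)


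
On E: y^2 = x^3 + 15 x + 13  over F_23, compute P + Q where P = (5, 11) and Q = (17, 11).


P != Q, so use the chord formula.
s = (y2 - y1) / (x2 - x1) = (0) / (12) mod 23 = 0
x3 = s^2 - x1 - x2 mod 23 = 0^2 - 5 - 17 = 1
y3 = s (x1 - x3) - y1 mod 23 = 0 * (5 - 1) - 11 = 12

P + Q = (1, 12)


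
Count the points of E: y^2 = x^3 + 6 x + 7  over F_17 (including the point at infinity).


For each x in F_17, count y with y^2 = x^3 + 6 x + 7 mod 17:
  x = 3: RHS = 1, y in [1, 16]  -> 2 point(s)
  x = 5: RHS = 9, y in [3, 14]  -> 2 point(s)
  x = 6: RHS = 4, y in [2, 15]  -> 2 point(s)
  x = 7: RHS = 1, y in [1, 16]  -> 2 point(s)
  x = 9: RHS = 8, y in [5, 12]  -> 2 point(s)
  x = 10: RHS = 13, y in [8, 9]  -> 2 point(s)
  x = 13: RHS = 4, y in [2, 15]  -> 2 point(s)
  x = 14: RHS = 13, y in [8, 9]  -> 2 point(s)
  x = 15: RHS = 4, y in [2, 15]  -> 2 point(s)
  x = 16: RHS = 0, y in [0]  -> 1 point(s)
Affine points: 19. Add the point at infinity: total = 20.

#E(F_17) = 20


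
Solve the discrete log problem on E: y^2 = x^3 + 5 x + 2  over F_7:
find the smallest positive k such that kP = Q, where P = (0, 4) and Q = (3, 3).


Enumerate multiples of P until we hit Q = (3, 3):
  1P = (0, 4)
  2P = (4, 4)
  3P = (3, 3)
Match found at i = 3.

k = 3


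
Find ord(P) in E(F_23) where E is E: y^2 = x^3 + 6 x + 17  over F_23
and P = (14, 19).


Compute successive multiples of P until we hit O:
  1P = (14, 19)
  2P = (1, 22)
  3P = (12, 0)
  4P = (1, 1)
  5P = (14, 4)
  6P = O

ord(P) = 6


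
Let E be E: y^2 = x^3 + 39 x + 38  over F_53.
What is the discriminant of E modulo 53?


4 a^3 + 27 b^2 = 4*39^3 + 27*38^2 = 237276 + 38988 = 276264
Delta = -16 * (276264) = -4420224
Delta mod 53 = 29

Delta = 29 (mod 53)


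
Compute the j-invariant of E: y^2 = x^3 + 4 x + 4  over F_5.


Delta = -16(4 a^3 + 27 b^2) mod 5 = 2
-1728 * (4 a)^3 = -1728 * (4*4)^3 mod 5 = 2
j = 2 * 2^(-1) mod 5 = 1

j = 1 (mod 5)


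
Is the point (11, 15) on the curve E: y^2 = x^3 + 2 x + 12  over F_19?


Check whether y^2 = x^3 + 2 x + 12 (mod 19) for (x, y) = (11, 15).
LHS: y^2 = 15^2 mod 19 = 16
RHS: x^3 + 2 x + 12 = 11^3 + 2*11 + 12 mod 19 = 16
LHS = RHS

Yes, on the curve


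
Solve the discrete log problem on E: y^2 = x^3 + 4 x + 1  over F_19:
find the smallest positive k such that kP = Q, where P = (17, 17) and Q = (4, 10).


Enumerate multiples of P until we hit Q = (4, 10):
  1P = (17, 17)
  2P = (1, 14)
  3P = (2, 6)
  4P = (4, 9)
  5P = (4, 10)
Match found at i = 5.

k = 5


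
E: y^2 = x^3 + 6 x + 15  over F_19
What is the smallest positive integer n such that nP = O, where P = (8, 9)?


Compute successive multiples of P until we hit O:
  1P = (8, 9)
  2P = (10, 7)
  3P = (2, 4)
  4P = (6, 18)
  5P = (11, 14)
  6P = (7, 18)
  7P = (9, 0)
  8P = (7, 1)
  ... (continuing to 14P)
  14P = O

ord(P) = 14


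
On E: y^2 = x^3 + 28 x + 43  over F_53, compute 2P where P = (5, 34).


Doubling: s = (3 x1^2 + a) / (2 y1)
s = (3*5^2 + 28) / (2*34) mod 53 = 21
x3 = s^2 - 2 x1 mod 53 = 21^2 - 2*5 = 7
y3 = s (x1 - x3) - y1 mod 53 = 21 * (5 - 7) - 34 = 30

2P = (7, 30)


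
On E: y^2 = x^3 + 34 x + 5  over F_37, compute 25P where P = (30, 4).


k = 25 = 11001_2 (binary, LSB first: 10011)
Double-and-add from P = (30, 4):
  bit 0 = 1: acc = O + (30, 4) = (30, 4)
  bit 1 = 0: acc unchanged = (30, 4)
  bit 2 = 0: acc unchanged = (30, 4)
  bit 3 = 1: acc = (30, 4) + (8, 30) = (27, 16)
  bit 4 = 1: acc = (27, 16) + (9, 2) = (8, 7)

25P = (8, 7)


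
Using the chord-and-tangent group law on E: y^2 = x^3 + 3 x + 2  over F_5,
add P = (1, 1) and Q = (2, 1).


P != Q, so use the chord formula.
s = (y2 - y1) / (x2 - x1) = (0) / (1) mod 5 = 0
x3 = s^2 - x1 - x2 mod 5 = 0^2 - 1 - 2 = 2
y3 = s (x1 - x3) - y1 mod 5 = 0 * (1 - 2) - 1 = 4

P + Q = (2, 4)


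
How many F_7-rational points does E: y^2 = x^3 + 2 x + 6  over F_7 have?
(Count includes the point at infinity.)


For each x in F_7, count y with y^2 = x^3 + 2 x + 6 mod 7:
  x = 1: RHS = 2, y in [3, 4]  -> 2 point(s)
  x = 2: RHS = 4, y in [2, 5]  -> 2 point(s)
  x = 3: RHS = 4, y in [2, 5]  -> 2 point(s)
  x = 4: RHS = 1, y in [1, 6]  -> 2 point(s)
  x = 5: RHS = 1, y in [1, 6]  -> 2 point(s)
Affine points: 10. Add the point at infinity: total = 11.

#E(F_7) = 11


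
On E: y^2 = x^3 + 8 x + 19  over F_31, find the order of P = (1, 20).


Compute successive multiples of P until we hit O:
  1P = (1, 20)
  2P = (6, 29)
  3P = (26, 28)
  4P = (23, 30)
  5P = (9, 13)
  6P = (30, 17)
  7P = (10, 13)
  8P = (3, 16)
  ... (continuing to 23P)
  23P = O

ord(P) = 23


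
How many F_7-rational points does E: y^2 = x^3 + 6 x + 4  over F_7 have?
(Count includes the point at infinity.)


For each x in F_7, count y with y^2 = x^3 + 6 x + 4 mod 7:
  x = 0: RHS = 4, y in [2, 5]  -> 2 point(s)
  x = 1: RHS = 4, y in [2, 5]  -> 2 point(s)
  x = 3: RHS = 0, y in [0]  -> 1 point(s)
  x = 4: RHS = 1, y in [1, 6]  -> 2 point(s)
  x = 6: RHS = 4, y in [2, 5]  -> 2 point(s)
Affine points: 9. Add the point at infinity: total = 10.

#E(F_7) = 10


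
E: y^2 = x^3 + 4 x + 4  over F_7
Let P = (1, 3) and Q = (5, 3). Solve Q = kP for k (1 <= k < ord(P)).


Enumerate multiples of P until we hit Q = (5, 3):
  1P = (1, 3)
  2P = (5, 4)
  3P = (5, 3)
Match found at i = 3.

k = 3


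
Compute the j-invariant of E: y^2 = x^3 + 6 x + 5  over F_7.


Delta = -16(4 a^3 + 27 b^2) mod 7 = 2
-1728 * (4 a)^3 = -1728 * (4*6)^3 mod 7 = 6
j = 6 * 2^(-1) mod 7 = 3

j = 3 (mod 7)


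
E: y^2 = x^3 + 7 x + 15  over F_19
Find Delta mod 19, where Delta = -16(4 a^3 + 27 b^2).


4 a^3 + 27 b^2 = 4*7^3 + 27*15^2 = 1372 + 6075 = 7447
Delta = -16 * (7447) = -119152
Delta mod 19 = 16

Delta = 16 (mod 19)


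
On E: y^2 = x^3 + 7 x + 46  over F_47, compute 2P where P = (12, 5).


Doubling: s = (3 x1^2 + a) / (2 y1)
s = (3*12^2 + 7) / (2*5) mod 47 = 11
x3 = s^2 - 2 x1 mod 47 = 11^2 - 2*12 = 3
y3 = s (x1 - x3) - y1 mod 47 = 11 * (12 - 3) - 5 = 0

2P = (3, 0)


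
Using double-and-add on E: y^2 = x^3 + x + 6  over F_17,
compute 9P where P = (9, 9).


k = 9 = 1001_2 (binary, LSB first: 1001)
Double-and-add from P = (9, 9):
  bit 0 = 1: acc = O + (9, 9) = (9, 9)
  bit 1 = 0: acc unchanged = (9, 9)
  bit 2 = 0: acc unchanged = (9, 9)
  bit 3 = 1: acc = (9, 9) + (1, 12) = (9, 8)

9P = (9, 8)


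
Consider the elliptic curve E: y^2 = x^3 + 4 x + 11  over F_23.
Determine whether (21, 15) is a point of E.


Check whether y^2 = x^3 + 4 x + 11 (mod 23) for (x, y) = (21, 15).
LHS: y^2 = 15^2 mod 23 = 18
RHS: x^3 + 4 x + 11 = 21^3 + 4*21 + 11 mod 23 = 18
LHS = RHS

Yes, on the curve


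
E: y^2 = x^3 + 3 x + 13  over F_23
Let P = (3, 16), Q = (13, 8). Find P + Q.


P != Q, so use the chord formula.
s = (y2 - y1) / (x2 - x1) = (15) / (10) mod 23 = 13
x3 = s^2 - x1 - x2 mod 23 = 13^2 - 3 - 13 = 15
y3 = s (x1 - x3) - y1 mod 23 = 13 * (3 - 15) - 16 = 12

P + Q = (15, 12)


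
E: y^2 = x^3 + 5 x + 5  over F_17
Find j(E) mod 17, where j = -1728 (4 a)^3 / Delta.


Delta = -16(4 a^3 + 27 b^2) mod 17 = 2
-1728 * (4 a)^3 = -1728 * (4*5)^3 mod 17 = 9
j = 9 * 2^(-1) mod 17 = 13

j = 13 (mod 17)


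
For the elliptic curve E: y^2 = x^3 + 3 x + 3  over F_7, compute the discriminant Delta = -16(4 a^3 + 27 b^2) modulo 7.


4 a^3 + 27 b^2 = 4*3^3 + 27*3^2 = 108 + 243 = 351
Delta = -16 * (351) = -5616
Delta mod 7 = 5

Delta = 5 (mod 7)


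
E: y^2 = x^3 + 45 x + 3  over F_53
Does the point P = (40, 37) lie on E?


Check whether y^2 = x^3 + 45 x + 3 (mod 53) for (x, y) = (40, 37).
LHS: y^2 = 37^2 mod 53 = 44
RHS: x^3 + 45 x + 3 = 40^3 + 45*40 + 3 mod 53 = 30
LHS != RHS

No, not on the curve


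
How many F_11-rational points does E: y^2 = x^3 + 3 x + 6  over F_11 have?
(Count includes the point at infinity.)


For each x in F_11, count y with y^2 = x^3 + 3 x + 6 mod 11:
  x = 2: RHS = 9, y in [3, 8]  -> 2 point(s)
  x = 3: RHS = 9, y in [3, 8]  -> 2 point(s)
  x = 4: RHS = 5, y in [4, 7]  -> 2 point(s)
  x = 5: RHS = 3, y in [5, 6]  -> 2 point(s)
  x = 6: RHS = 9, y in [3, 8]  -> 2 point(s)
  x = 8: RHS = 3, y in [5, 6]  -> 2 point(s)
  x = 9: RHS = 3, y in [5, 6]  -> 2 point(s)
Affine points: 14. Add the point at infinity: total = 15.

#E(F_11) = 15


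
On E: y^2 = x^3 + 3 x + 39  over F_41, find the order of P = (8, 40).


Compute successive multiples of P until we hit O:
  1P = (8, 40)
  2P = (9, 37)
  3P = (33, 35)
  4P = (23, 4)
  5P = (1, 17)
  6P = (11, 38)
  7P = (27, 0)
  8P = (11, 3)
  ... (continuing to 14P)
  14P = O

ord(P) = 14


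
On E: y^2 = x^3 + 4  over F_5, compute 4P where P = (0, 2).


k = 4 = 100_2 (binary, LSB first: 001)
Double-and-add from P = (0, 2):
  bit 0 = 0: acc unchanged = O
  bit 1 = 0: acc unchanged = O
  bit 2 = 1: acc = O + (0, 2) = (0, 2)

4P = (0, 2)


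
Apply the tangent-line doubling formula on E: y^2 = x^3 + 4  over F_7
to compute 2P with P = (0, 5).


Doubling: s = (3 x1^2 + a) / (2 y1)
s = (3*0^2 + 0) / (2*5) mod 7 = 0
x3 = s^2 - 2 x1 mod 7 = 0^2 - 2*0 = 0
y3 = s (x1 - x3) - y1 mod 7 = 0 * (0 - 0) - 5 = 2

2P = (0, 2)


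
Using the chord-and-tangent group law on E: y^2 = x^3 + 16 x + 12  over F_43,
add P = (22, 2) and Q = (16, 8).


P != Q, so use the chord formula.
s = (y2 - y1) / (x2 - x1) = (6) / (37) mod 43 = 42
x3 = s^2 - x1 - x2 mod 43 = 42^2 - 22 - 16 = 6
y3 = s (x1 - x3) - y1 mod 43 = 42 * (22 - 6) - 2 = 25

P + Q = (6, 25)


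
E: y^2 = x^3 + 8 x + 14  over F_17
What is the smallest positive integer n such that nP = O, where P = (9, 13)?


Compute successive multiples of P until we hit O:
  1P = (9, 13)
  2P = (12, 11)
  3P = (4, 12)
  4P = (2, 2)
  5P = (5, 3)
  6P = (5, 14)
  7P = (2, 15)
  8P = (4, 5)
  ... (continuing to 11P)
  11P = O

ord(P) = 11


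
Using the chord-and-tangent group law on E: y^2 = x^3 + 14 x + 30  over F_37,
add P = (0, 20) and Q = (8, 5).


P != Q, so use the chord formula.
s = (y2 - y1) / (x2 - x1) = (22) / (8) mod 37 = 12
x3 = s^2 - x1 - x2 mod 37 = 12^2 - 0 - 8 = 25
y3 = s (x1 - x3) - y1 mod 37 = 12 * (0 - 25) - 20 = 13

P + Q = (25, 13)


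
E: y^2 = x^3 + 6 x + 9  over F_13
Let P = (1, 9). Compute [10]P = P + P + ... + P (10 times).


k = 10 = 1010_2 (binary, LSB first: 0101)
Double-and-add from P = (1, 9):
  bit 0 = 0: acc unchanged = O
  bit 1 = 1: acc = O + (8, 7) = (8, 7)
  bit 2 = 0: acc unchanged = (8, 7)
  bit 3 = 1: acc = (8, 7) + (0, 10) = (9, 8)

10P = (9, 8)


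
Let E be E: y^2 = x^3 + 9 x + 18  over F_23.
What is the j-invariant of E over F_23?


Delta = -16(4 a^3 + 27 b^2) mod 23 = 21
-1728 * (4 a)^3 = -1728 * (4*9)^3 mod 23 = 10
j = 10 * 21^(-1) mod 23 = 18

j = 18 (mod 23)


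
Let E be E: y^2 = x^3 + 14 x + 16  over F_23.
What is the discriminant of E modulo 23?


4 a^3 + 27 b^2 = 4*14^3 + 27*16^2 = 10976 + 6912 = 17888
Delta = -16 * (17888) = -286208
Delta mod 23 = 4

Delta = 4 (mod 23)


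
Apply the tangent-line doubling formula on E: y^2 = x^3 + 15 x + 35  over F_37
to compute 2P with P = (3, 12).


Doubling: s = (3 x1^2 + a) / (2 y1)
s = (3*3^2 + 15) / (2*12) mod 37 = 11
x3 = s^2 - 2 x1 mod 37 = 11^2 - 2*3 = 4
y3 = s (x1 - x3) - y1 mod 37 = 11 * (3 - 4) - 12 = 14

2P = (4, 14)


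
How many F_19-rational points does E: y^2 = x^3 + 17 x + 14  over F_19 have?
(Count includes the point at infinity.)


For each x in F_19, count y with y^2 = x^3 + 17 x + 14 mod 19:
  x = 3: RHS = 16, y in [4, 15]  -> 2 point(s)
  x = 6: RHS = 9, y in [3, 16]  -> 2 point(s)
  x = 7: RHS = 1, y in [1, 18]  -> 2 point(s)
  x = 8: RHS = 16, y in [4, 15]  -> 2 point(s)
  x = 10: RHS = 6, y in [5, 14]  -> 2 point(s)
  x = 13: RHS = 0, y in [0]  -> 1 point(s)
Affine points: 11. Add the point at infinity: total = 12.

#E(F_19) = 12


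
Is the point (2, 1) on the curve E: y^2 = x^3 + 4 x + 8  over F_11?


Check whether y^2 = x^3 + 4 x + 8 (mod 11) for (x, y) = (2, 1).
LHS: y^2 = 1^2 mod 11 = 1
RHS: x^3 + 4 x + 8 = 2^3 + 4*2 + 8 mod 11 = 2
LHS != RHS

No, not on the curve


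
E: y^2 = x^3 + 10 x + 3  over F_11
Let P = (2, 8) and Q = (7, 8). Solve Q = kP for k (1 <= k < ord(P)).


Enumerate multiples of P until we hit Q = (7, 8):
  1P = (2, 8)
  2P = (7, 3)
  3P = (3, 4)
  4P = (0, 6)
  5P = (10, 6)
  6P = (8, 10)
  7P = (6, 9)
  8P = (1, 6)
  9P = (1, 5)
  10P = (6, 2)
  11P = (8, 1)
  12P = (10, 5)
  13P = (0, 5)
  14P = (3, 7)
  15P = (7, 8)
Match found at i = 15.

k = 15


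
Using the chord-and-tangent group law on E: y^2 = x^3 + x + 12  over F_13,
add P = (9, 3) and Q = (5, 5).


P != Q, so use the chord formula.
s = (y2 - y1) / (x2 - x1) = (2) / (9) mod 13 = 6
x3 = s^2 - x1 - x2 mod 13 = 6^2 - 9 - 5 = 9
y3 = s (x1 - x3) - y1 mod 13 = 6 * (9 - 9) - 3 = 10

P + Q = (9, 10)


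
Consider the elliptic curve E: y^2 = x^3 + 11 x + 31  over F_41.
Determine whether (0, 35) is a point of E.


Check whether y^2 = x^3 + 11 x + 31 (mod 41) for (x, y) = (0, 35).
LHS: y^2 = 35^2 mod 41 = 36
RHS: x^3 + 11 x + 31 = 0^3 + 11*0 + 31 mod 41 = 31
LHS != RHS

No, not on the curve


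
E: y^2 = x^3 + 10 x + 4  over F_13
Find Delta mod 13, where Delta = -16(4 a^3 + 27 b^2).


4 a^3 + 27 b^2 = 4*10^3 + 27*4^2 = 4000 + 432 = 4432
Delta = -16 * (4432) = -70912
Delta mod 13 = 3

Delta = 3 (mod 13)


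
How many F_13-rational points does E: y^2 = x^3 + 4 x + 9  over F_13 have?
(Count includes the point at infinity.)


For each x in F_13, count y with y^2 = x^3 + 4 x + 9 mod 13:
  x = 0: RHS = 9, y in [3, 10]  -> 2 point(s)
  x = 1: RHS = 1, y in [1, 12]  -> 2 point(s)
  x = 2: RHS = 12, y in [5, 8]  -> 2 point(s)
  x = 3: RHS = 9, y in [3, 10]  -> 2 point(s)
  x = 7: RHS = 3, y in [4, 9]  -> 2 point(s)
  x = 10: RHS = 9, y in [3, 10]  -> 2 point(s)
  x = 12: RHS = 4, y in [2, 11]  -> 2 point(s)
Affine points: 14. Add the point at infinity: total = 15.

#E(F_13) = 15


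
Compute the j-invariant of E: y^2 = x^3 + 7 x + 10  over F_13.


Delta = -16(4 a^3 + 27 b^2) mod 13 = 4
-1728 * (4 a)^3 = -1728 * (4*7)^3 mod 13 = 8
j = 8 * 4^(-1) mod 13 = 2

j = 2 (mod 13)


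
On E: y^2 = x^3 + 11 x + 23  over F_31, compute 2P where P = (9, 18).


Doubling: s = (3 x1^2 + a) / (2 y1)
s = (3*9^2 + 11) / (2*18) mod 31 = 26
x3 = s^2 - 2 x1 mod 31 = 26^2 - 2*9 = 7
y3 = s (x1 - x3) - y1 mod 31 = 26 * (9 - 7) - 18 = 3

2P = (7, 3)


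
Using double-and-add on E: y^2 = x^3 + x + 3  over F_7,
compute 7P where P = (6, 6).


k = 7 = 111_2 (binary, LSB first: 111)
Double-and-add from P = (6, 6):
  bit 0 = 1: acc = O + (6, 6) = (6, 6)
  bit 1 = 1: acc = (6, 6) + (6, 1) = O
  bit 2 = 1: acc = O + (6, 6) = (6, 6)

7P = (6, 6)


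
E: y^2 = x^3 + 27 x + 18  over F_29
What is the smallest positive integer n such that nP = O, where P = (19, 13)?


Compute successive multiples of P until we hit O:
  1P = (19, 13)
  2P = (11, 14)
  3P = (4, 25)
  4P = (2, 14)
  5P = (7, 17)
  6P = (16, 15)
  7P = (17, 5)
  8P = (9, 27)
  ... (continuing to 21P)
  21P = O

ord(P) = 21


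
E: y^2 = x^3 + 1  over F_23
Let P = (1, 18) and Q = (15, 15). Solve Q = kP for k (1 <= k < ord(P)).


Enumerate multiples of P until we hit Q = (15, 15):
  1P = (1, 18)
  2P = (2, 3)
  3P = (15, 8)
  4P = (0, 1)
  5P = (12, 2)
  6P = (22, 0)
  7P = (12, 21)
  8P = (0, 22)
  9P = (15, 15)
Match found at i = 9.

k = 9


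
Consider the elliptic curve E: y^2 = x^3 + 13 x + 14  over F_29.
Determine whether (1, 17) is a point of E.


Check whether y^2 = x^3 + 13 x + 14 (mod 29) for (x, y) = (1, 17).
LHS: y^2 = 17^2 mod 29 = 28
RHS: x^3 + 13 x + 14 = 1^3 + 13*1 + 14 mod 29 = 28
LHS = RHS

Yes, on the curve


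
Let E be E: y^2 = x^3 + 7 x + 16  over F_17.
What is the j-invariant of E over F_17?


Delta = -16(4 a^3 + 27 b^2) mod 17 = 5
-1728 * (4 a)^3 = -1728 * (4*7)^3 mod 17 = 13
j = 13 * 5^(-1) mod 17 = 6

j = 6 (mod 17)


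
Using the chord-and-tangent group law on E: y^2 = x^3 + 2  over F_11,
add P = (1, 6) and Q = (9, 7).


P != Q, so use the chord formula.
s = (y2 - y1) / (x2 - x1) = (1) / (8) mod 11 = 7
x3 = s^2 - x1 - x2 mod 11 = 7^2 - 1 - 9 = 6
y3 = s (x1 - x3) - y1 mod 11 = 7 * (1 - 6) - 6 = 3

P + Q = (6, 3)


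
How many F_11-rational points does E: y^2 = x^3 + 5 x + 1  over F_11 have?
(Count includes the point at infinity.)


For each x in F_11, count y with y^2 = x^3 + 5 x + 1 mod 11:
  x = 0: RHS = 1, y in [1, 10]  -> 2 point(s)
  x = 6: RHS = 5, y in [4, 7]  -> 2 point(s)
  x = 7: RHS = 5, y in [4, 7]  -> 2 point(s)
  x = 8: RHS = 3, y in [5, 6]  -> 2 point(s)
  x = 9: RHS = 5, y in [4, 7]  -> 2 point(s)
Affine points: 10. Add the point at infinity: total = 11.

#E(F_11) = 11


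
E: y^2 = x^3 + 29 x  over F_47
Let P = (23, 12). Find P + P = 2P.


Doubling: s = (3 x1^2 + a) / (2 y1)
s = (3*23^2 + 29) / (2*12) mod 47 = 36
x3 = s^2 - 2 x1 mod 47 = 36^2 - 2*23 = 28
y3 = s (x1 - x3) - y1 mod 47 = 36 * (23 - 28) - 12 = 43

2P = (28, 43)


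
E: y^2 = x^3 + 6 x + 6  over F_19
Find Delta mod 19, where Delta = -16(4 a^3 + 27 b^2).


4 a^3 + 27 b^2 = 4*6^3 + 27*6^2 = 864 + 972 = 1836
Delta = -16 * (1836) = -29376
Delta mod 19 = 17

Delta = 17 (mod 19)


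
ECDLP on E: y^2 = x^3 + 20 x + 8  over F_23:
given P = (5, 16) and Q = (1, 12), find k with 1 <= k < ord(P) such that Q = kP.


Enumerate multiples of P until we hit Q = (1, 12):
  1P = (5, 16)
  2P = (8, 6)
  3P = (16, 13)
  4P = (15, 16)
  5P = (3, 7)
  6P = (18, 6)
  7P = (1, 11)
  8P = (20, 17)
  9P = (7, 13)
  10P = (19, 5)
  11P = (11, 15)
  12P = (0, 10)
  13P = (13, 2)
  14P = (21, 12)
  15P = (10, 14)
  16P = (10, 9)
  17P = (21, 11)
  18P = (13, 21)
  19P = (0, 13)
  20P = (11, 8)
  21P = (19, 18)
  22P = (7, 10)
  23P = (20, 6)
  24P = (1, 12)
Match found at i = 24.

k = 24


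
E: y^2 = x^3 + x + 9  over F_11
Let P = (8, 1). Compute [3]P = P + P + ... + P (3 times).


k = 3 = 11_2 (binary, LSB first: 11)
Double-and-add from P = (8, 1):
  bit 0 = 1: acc = O + (8, 1) = (8, 1)
  bit 1 = 1: acc = (8, 1) + (4, 0) = (8, 10)

3P = (8, 10)


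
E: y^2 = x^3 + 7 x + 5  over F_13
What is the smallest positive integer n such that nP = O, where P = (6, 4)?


Compute successive multiples of P until we hit O:
  1P = (6, 4)
  2P = (10, 10)
  3P = (9, 11)
  4P = (2, 1)
  5P = (8, 1)
  6P = (11, 10)
  7P = (12, 7)
  8P = (5, 3)
  ... (continuing to 20P)
  20P = O

ord(P) = 20


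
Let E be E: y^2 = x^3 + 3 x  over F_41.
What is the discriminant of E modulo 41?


4 a^3 + 27 b^2 = 4*3^3 + 27*0^2 = 108 + 0 = 108
Delta = -16 * (108) = -1728
Delta mod 41 = 35

Delta = 35 (mod 41)


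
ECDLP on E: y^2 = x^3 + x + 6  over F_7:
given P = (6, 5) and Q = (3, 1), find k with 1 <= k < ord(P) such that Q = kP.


Enumerate multiples of P until we hit Q = (3, 1):
  1P = (6, 5)
  2P = (3, 6)
  3P = (2, 3)
  4P = (1, 1)
  5P = (4, 5)
  6P = (4, 2)
  7P = (1, 6)
  8P = (2, 4)
  9P = (3, 1)
Match found at i = 9.

k = 9


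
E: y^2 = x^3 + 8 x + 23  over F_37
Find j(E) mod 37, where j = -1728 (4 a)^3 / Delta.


Delta = -16(4 a^3 + 27 b^2) mod 37 = 35
-1728 * (4 a)^3 = -1728 * (4*8)^3 mod 37 = 31
j = 31 * 35^(-1) mod 37 = 3

j = 3 (mod 37)


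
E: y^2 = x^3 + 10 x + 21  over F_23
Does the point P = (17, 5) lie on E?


Check whether y^2 = x^3 + 10 x + 21 (mod 23) for (x, y) = (17, 5).
LHS: y^2 = 5^2 mod 23 = 2
RHS: x^3 + 10 x + 21 = 17^3 + 10*17 + 21 mod 23 = 21
LHS != RHS

No, not on the curve


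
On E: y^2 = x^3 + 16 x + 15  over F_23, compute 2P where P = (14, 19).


Doubling: s = (3 x1^2 + a) / (2 y1)
s = (3*14^2 + 16) / (2*19) mod 23 = 5
x3 = s^2 - 2 x1 mod 23 = 5^2 - 2*14 = 20
y3 = s (x1 - x3) - y1 mod 23 = 5 * (14 - 20) - 19 = 20

2P = (20, 20)


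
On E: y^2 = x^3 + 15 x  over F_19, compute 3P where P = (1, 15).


k = 3 = 11_2 (binary, LSB first: 11)
Double-and-add from P = (1, 15):
  bit 0 = 1: acc = O + (1, 15) = (1, 15)
  bit 1 = 1: acc = (1, 15) + (9, 3) = (16, 17)

3P = (16, 17)


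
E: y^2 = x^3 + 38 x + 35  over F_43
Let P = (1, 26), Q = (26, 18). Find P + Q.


P != Q, so use the chord formula.
s = (y2 - y1) / (x2 - x1) = (35) / (25) mod 43 = 10
x3 = s^2 - x1 - x2 mod 43 = 10^2 - 1 - 26 = 30
y3 = s (x1 - x3) - y1 mod 43 = 10 * (1 - 30) - 26 = 28

P + Q = (30, 28)


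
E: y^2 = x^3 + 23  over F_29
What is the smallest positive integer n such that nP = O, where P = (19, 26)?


Compute successive multiples of P until we hit O:
  1P = (19, 26)
  2P = (26, 5)
  3P = (22, 12)
  4P = (13, 4)
  5P = (4, 0)
  6P = (13, 25)
  7P = (22, 17)
  8P = (26, 24)
  ... (continuing to 10P)
  10P = O

ord(P) = 10


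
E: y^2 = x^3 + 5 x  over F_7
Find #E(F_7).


For each x in F_7, count y with y^2 = x^3 + 5 x + 0 mod 7:
  x = 0: RHS = 0, y in [0]  -> 1 point(s)
  x = 2: RHS = 4, y in [2, 5]  -> 2 point(s)
  x = 3: RHS = 0, y in [0]  -> 1 point(s)
  x = 4: RHS = 0, y in [0]  -> 1 point(s)
  x = 6: RHS = 1, y in [1, 6]  -> 2 point(s)
Affine points: 7. Add the point at infinity: total = 8.

#E(F_7) = 8


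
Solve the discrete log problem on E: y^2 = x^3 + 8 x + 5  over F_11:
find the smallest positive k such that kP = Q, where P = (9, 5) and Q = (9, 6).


Enumerate multiples of P until we hit Q = (9, 6):
  1P = (9, 5)
  2P = (8, 8)
  3P = (3, 10)
  4P = (0, 4)
  5P = (5, 4)
  6P = (6, 4)
  7P = (1, 5)
  8P = (1, 6)
  9P = (6, 7)
  10P = (5, 7)
  11P = (0, 7)
  12P = (3, 1)
  13P = (8, 3)
  14P = (9, 6)
Match found at i = 14.

k = 14


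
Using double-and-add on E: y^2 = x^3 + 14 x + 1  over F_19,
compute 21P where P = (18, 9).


k = 21 = 10101_2 (binary, LSB first: 10101)
Double-and-add from P = (18, 9):
  bit 0 = 1: acc = O + (18, 9) = (18, 9)
  bit 1 = 0: acc unchanged = (18, 9)
  bit 2 = 1: acc = (18, 9) + (8, 6) = (10, 1)
  bit 3 = 0: acc unchanged = (10, 1)
  bit 4 = 1: acc = (10, 1) + (7, 10) = (11, 2)

21P = (11, 2)


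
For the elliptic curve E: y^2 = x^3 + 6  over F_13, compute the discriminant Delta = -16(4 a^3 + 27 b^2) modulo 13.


4 a^3 + 27 b^2 = 4*0^3 + 27*6^2 = 0 + 972 = 972
Delta = -16 * (972) = -15552
Delta mod 13 = 9

Delta = 9 (mod 13)


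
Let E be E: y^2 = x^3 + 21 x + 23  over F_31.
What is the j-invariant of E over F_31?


Delta = -16(4 a^3 + 27 b^2) mod 31 = 20
-1728 * (4 a)^3 = -1728 * (4*21)^3 mod 31 = 27
j = 27 * 20^(-1) mod 31 = 6

j = 6 (mod 31)


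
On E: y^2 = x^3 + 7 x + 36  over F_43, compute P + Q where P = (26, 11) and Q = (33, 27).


P != Q, so use the chord formula.
s = (y2 - y1) / (x2 - x1) = (16) / (7) mod 43 = 33
x3 = s^2 - x1 - x2 mod 43 = 33^2 - 26 - 33 = 41
y3 = s (x1 - x3) - y1 mod 43 = 33 * (26 - 41) - 11 = 10

P + Q = (41, 10)


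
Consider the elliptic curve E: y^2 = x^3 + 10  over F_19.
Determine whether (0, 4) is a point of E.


Check whether y^2 = x^3 + 0 x + 10 (mod 19) for (x, y) = (0, 4).
LHS: y^2 = 4^2 mod 19 = 16
RHS: x^3 + 0 x + 10 = 0^3 + 0*0 + 10 mod 19 = 10
LHS != RHS

No, not on the curve


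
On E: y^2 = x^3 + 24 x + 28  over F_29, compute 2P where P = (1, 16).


Doubling: s = (3 x1^2 + a) / (2 y1)
s = (3*1^2 + 24) / (2*16) mod 29 = 9
x3 = s^2 - 2 x1 mod 29 = 9^2 - 2*1 = 21
y3 = s (x1 - x3) - y1 mod 29 = 9 * (1 - 21) - 16 = 7

2P = (21, 7)


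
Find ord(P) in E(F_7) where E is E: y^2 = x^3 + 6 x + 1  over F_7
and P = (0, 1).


Compute successive multiples of P until we hit O:
  1P = (0, 1)
  2P = (2, 0)
  3P = (0, 6)
  4P = O

ord(P) = 4


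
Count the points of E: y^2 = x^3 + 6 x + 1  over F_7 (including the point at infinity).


For each x in F_7, count y with y^2 = x^3 + 6 x + 1 mod 7:
  x = 0: RHS = 1, y in [1, 6]  -> 2 point(s)
  x = 1: RHS = 1, y in [1, 6]  -> 2 point(s)
  x = 2: RHS = 0, y in [0]  -> 1 point(s)
  x = 3: RHS = 4, y in [2, 5]  -> 2 point(s)
  x = 5: RHS = 2, y in [3, 4]  -> 2 point(s)
  x = 6: RHS = 1, y in [1, 6]  -> 2 point(s)
Affine points: 11. Add the point at infinity: total = 12.

#E(F_7) = 12
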